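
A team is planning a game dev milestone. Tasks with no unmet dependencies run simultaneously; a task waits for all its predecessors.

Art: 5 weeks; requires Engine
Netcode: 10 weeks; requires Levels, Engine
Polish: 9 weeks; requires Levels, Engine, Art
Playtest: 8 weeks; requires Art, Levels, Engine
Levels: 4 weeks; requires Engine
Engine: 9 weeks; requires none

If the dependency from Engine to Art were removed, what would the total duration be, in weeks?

23

Before: longest chain Engine→Art→Polish = 9+5+9 = 23, finish 23.
Without Engine→Art, Art's earliest start moves from 9 to 0.
After: Engine→Levels→Netcode = 9+4+10 = 23 → 23 weeks.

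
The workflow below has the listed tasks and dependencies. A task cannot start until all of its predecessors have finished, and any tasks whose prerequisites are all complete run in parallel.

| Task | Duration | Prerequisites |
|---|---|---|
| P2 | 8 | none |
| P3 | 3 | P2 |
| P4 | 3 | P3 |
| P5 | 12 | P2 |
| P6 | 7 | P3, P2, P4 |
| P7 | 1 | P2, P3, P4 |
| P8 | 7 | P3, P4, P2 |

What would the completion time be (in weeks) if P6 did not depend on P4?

21

Before: longest chain P2→P3→P4→P6 = 8+3+3+7 = 21, finish 21.
Without P4→P6, P6's earliest start moves from 14 to 11.
After: P2→P3→P4→P8 = 8+3+3+7 = 21 → 21 weeks.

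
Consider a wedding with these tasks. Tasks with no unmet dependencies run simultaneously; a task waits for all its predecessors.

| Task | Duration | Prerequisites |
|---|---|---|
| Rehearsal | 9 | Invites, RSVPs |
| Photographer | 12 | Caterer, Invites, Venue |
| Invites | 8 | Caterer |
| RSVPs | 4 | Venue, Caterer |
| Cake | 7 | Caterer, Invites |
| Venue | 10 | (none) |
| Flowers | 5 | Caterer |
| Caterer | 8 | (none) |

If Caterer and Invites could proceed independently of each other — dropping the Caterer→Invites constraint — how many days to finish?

23

Original critical path: Caterer→Invites→Photographer = 8+8+12 = 28 ⇒ 28 days.
Without Caterer→Invites, Invites's earliest start moves from 8 to 0.
The longest chain is now Venue→RSVPs→Rehearsal = 10+4+9 = 23, so the project takes 23 days.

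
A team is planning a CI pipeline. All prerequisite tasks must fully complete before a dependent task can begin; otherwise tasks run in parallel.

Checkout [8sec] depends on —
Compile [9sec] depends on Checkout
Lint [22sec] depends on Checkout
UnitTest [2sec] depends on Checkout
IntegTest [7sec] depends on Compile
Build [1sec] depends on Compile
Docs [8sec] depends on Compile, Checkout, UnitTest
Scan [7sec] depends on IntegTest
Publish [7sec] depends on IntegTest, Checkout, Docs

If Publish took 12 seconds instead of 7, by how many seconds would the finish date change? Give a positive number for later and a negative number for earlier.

Baseline: Checkout→Compile→Docs→Publish = 8+9+8+7 = 32 → 32 seconds.
Since Publish is critical, the +5 change carries straight to that chain (now 37 seconds).
That remains the longest chain; total 37 seconds.
Change in finish: 37 − 32 = +5 seconds.

5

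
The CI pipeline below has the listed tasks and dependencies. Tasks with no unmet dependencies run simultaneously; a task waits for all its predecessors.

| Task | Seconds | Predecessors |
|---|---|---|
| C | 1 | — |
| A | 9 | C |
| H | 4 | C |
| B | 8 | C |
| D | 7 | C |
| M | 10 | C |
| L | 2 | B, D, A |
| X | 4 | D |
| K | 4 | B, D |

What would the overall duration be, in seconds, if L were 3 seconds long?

13

Actual critical path: C→B→K = 1+8+4 = 13 ⇒ 13 seconds.
L has 1 second of float (longest path through it is 12).
The binding chain switches to C→A→L = 1+9+3 = 13; finish 13 seconds.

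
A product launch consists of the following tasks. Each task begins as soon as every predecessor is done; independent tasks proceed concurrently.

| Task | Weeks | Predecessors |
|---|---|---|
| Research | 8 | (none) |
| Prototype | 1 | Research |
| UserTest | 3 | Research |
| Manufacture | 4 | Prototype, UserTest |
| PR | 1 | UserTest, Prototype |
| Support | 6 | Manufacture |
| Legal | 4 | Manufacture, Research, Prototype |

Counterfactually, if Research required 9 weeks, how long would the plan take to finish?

22

Baseline: Research→UserTest→Manufacture→Support = 8+3+4+6 = 21 → 21 weeks.
Research is on the critical path; changing it to 9 makes that path 22 weeks.
The critical path is still Research→UserTest→Manufacture→Support; finish is now 22 weeks.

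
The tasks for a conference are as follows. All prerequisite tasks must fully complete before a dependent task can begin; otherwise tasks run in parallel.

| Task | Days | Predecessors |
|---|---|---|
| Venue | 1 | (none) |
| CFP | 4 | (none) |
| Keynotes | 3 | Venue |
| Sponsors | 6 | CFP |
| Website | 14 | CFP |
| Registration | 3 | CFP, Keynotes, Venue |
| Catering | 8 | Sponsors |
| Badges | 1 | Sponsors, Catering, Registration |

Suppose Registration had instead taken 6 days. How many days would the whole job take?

19

Actual critical path: CFP→Sponsors→Catering→Badges = 4+6+8+1 = 19 ⇒ 19 days.
The longest path through Registration is only 8 days, so Registration has float 11.
That remains the longest chain; total 19 days.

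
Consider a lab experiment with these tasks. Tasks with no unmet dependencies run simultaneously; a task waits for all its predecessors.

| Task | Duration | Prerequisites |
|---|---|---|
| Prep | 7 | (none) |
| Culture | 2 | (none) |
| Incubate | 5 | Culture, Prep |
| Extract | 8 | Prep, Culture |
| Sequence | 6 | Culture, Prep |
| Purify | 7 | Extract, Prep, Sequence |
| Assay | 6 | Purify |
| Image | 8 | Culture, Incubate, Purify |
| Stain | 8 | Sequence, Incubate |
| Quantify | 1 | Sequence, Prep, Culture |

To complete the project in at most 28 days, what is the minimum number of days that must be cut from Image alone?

Current finish: 30 days; target: 28.
Image is on every critical path, so each day cut from Image cuts the finish by one (this holds down to a finish of 28).
Need 30 − 28 = 2 days off Image → Image becomes 6 days, finish becomes 28.

2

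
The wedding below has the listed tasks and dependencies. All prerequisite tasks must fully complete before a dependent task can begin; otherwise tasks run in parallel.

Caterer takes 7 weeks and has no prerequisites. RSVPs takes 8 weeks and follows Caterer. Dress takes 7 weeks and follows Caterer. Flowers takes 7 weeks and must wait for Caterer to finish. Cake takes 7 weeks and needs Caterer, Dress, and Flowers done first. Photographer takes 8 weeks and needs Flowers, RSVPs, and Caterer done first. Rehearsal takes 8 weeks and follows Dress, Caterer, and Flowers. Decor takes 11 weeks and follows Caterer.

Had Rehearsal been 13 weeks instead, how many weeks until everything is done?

Critical path before the change: Caterer→RSVPs→Photographer = 7+8+8 = 23 giving 23 weeks.
Rehearsal has 1 week of float (longest path through it is 22).
New critical path: Caterer→Dress→Rehearsal = 7+7+13 = 27 ⇒ 27 weeks.

27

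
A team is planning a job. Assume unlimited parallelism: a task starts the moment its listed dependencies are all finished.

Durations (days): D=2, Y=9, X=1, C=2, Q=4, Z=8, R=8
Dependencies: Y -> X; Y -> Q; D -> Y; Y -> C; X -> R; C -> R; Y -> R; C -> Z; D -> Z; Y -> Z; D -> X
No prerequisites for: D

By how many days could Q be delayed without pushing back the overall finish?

D→Y→C→Z = 2+9+2+8 = 21 sets the makespan at 21 days.
The longest chain containing Q totals 15 days.
So Q can slip 21 − 15 = 6 days.

6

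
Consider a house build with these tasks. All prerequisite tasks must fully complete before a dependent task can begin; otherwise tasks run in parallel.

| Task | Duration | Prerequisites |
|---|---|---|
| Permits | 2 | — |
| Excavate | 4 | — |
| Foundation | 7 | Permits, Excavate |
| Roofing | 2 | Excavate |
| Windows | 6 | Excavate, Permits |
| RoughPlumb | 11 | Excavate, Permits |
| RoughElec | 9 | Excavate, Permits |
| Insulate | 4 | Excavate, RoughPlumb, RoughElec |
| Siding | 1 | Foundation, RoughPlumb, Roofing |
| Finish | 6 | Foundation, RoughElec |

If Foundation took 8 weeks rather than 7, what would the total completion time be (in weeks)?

19

Critical path before the change: Excavate→RoughPlumb→Insulate = 4+11+4 = 19 giving 19 weeks.
The longest path through Foundation is only 17 weeks, so Foundation has float 2.
The critical path is still Excavate→RoughPlumb→Insulate; finish is now 19 weeks.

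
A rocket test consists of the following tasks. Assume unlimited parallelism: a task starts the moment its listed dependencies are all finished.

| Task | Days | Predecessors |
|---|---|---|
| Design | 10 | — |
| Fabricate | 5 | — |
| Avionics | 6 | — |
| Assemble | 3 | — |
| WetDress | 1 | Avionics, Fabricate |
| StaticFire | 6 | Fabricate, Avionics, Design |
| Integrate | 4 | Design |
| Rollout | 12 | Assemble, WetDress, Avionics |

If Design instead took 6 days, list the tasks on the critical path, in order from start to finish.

Avionics, WetDress, Rollout

Actual critical path: Avionics→WetDress→Rollout = 6+1+12 = 19 ⇒ 19 days.
The longest path through Design is only 16 days, so Design has float 3.
That remains the longest chain; total 19 days.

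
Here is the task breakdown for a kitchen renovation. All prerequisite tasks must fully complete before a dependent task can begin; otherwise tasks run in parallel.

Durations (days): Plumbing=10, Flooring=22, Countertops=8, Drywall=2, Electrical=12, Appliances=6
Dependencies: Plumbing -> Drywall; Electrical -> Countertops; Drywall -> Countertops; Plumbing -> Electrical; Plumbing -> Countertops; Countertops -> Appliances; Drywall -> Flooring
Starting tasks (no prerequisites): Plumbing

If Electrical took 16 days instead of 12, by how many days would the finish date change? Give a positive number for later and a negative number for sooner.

The binding path is Plumbing→Electrical→Countertops→Appliances = 10+12+8+6 = 36; finish at 36 days.
Electrical lies on that path, so at 16 days the path becomes 40 days.
The critical path is still Plumbing→Electrical→Countertops→Appliances; finish is now 40 days.
Change in finish: 40 − 36 = +4 days.

4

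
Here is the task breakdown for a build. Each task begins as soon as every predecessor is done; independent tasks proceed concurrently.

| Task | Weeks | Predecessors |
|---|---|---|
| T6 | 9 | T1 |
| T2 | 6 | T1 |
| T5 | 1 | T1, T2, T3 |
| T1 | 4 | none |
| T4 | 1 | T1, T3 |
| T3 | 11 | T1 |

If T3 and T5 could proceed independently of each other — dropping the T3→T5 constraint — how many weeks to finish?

16

With the dependency in place, T1→T3→T4 = 4+11+1 = 16 sets the finish at 16 weeks.
Without T3→T5, T5's earliest start moves from 15 to 10.
After: T1→T3→T4 = 4+11+1 = 16 → 16 weeks.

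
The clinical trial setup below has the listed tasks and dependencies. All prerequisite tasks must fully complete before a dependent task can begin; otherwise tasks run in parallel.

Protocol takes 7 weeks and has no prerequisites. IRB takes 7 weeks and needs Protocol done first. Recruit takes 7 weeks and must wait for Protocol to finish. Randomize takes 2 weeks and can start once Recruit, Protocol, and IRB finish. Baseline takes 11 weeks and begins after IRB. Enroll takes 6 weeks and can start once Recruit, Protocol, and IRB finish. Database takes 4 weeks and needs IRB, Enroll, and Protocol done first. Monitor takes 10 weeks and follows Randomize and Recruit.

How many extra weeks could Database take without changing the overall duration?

Protocol→IRB→Randomize→Monitor = 7+7+2+10 = 26 sets the makespan at 26 weeks.
Database finishes as early as 24 and must finish by 26.
So Database can slip 26 − 24 = 2 weeks.

2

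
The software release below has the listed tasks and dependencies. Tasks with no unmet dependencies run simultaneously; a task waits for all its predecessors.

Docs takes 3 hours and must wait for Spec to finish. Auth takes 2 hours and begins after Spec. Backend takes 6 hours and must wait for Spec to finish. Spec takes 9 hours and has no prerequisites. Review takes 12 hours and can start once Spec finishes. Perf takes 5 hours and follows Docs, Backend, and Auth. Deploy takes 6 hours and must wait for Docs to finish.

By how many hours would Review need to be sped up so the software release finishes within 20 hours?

Current finish: 21 hours; target: 20.
Review is on every critical path, so each hour cut from Review cuts the finish by one (this holds down to a finish of 20).
Need 21 − 20 = 1 hour off Review → Review becomes 11 hours, finish becomes 20.

1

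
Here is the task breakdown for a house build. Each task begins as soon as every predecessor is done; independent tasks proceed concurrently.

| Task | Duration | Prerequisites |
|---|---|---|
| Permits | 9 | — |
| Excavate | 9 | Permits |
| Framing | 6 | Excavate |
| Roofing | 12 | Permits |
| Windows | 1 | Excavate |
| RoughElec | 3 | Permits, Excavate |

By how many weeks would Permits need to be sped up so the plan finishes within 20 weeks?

Current finish: 24 weeks; target: 20.
Permits is on every critical path, so each week cut from Permits cuts the finish by one (this holds down to a finish of 16).
Need 24 − 20 = 4 weeks off Permits → Permits becomes 5 weeks, finish becomes 20.

4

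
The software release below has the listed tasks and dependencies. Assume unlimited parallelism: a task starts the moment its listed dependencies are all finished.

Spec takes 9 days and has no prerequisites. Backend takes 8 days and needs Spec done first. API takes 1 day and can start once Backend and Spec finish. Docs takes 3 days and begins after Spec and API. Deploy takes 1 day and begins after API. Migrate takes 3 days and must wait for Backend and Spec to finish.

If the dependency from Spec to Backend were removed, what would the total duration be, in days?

13

With the dependency in place, Spec→Backend→API→Docs = 9+8+1+3 = 21 sets the finish at 21 days.
Without Spec→Backend, Backend's earliest start moves from 9 to 0.
New critical path: Spec→API→Docs = 9+1+3 = 13 ⇒ 13 days.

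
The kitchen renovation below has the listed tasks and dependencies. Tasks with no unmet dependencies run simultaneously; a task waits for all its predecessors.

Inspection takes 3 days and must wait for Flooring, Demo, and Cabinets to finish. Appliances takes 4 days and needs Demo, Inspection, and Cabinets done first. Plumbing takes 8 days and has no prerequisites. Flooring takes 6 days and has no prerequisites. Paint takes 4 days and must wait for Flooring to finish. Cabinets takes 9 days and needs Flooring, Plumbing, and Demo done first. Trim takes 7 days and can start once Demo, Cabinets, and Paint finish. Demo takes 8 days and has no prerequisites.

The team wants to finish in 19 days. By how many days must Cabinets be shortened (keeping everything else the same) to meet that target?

5

Current finish: 24 days; target: 19.
Cabinets is on every critical path, so each day cut from Cabinets cuts the finish by one (this holds down to a finish of 17).
Need 24 − 19 = 5 days off Cabinets → Cabinets becomes 4 days, finish becomes 19.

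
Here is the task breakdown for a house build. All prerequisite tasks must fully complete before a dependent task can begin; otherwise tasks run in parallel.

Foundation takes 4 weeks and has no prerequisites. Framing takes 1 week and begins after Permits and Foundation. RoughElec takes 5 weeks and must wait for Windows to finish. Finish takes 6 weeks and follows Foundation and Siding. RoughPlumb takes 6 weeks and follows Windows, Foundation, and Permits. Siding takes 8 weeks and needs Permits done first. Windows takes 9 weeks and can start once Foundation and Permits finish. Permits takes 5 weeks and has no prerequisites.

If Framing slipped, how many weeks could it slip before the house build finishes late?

14

Critical path: Permits→Windows→RoughPlumb = 5+9+6 = 20, so the finish is 20 weeks.
Framing finishes as early as 6 and must finish by 20.
So Framing can slip 20 − 6 = 14 weeks.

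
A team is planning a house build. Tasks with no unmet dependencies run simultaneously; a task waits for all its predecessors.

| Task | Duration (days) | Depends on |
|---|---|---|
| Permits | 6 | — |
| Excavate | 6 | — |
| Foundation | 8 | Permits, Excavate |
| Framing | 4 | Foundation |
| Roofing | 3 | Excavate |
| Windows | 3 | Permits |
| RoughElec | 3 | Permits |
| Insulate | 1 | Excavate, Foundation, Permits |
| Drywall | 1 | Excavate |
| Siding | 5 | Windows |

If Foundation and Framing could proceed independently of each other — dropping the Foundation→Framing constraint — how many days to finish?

Before: longest chain Permits→Foundation→Framing = 6+8+4 = 18, finish 18.
Without Foundation→Framing, Framing's earliest start moves from 14 to 0.
After: Permits→Foundation→Insulate = 6+8+1 = 15 → 15 days.

15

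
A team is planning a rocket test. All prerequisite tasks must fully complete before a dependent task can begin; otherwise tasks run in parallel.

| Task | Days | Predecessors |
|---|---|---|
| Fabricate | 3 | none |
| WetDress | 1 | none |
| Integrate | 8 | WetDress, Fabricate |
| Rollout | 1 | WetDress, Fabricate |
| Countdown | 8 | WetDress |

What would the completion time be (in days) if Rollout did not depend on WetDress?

11

Before: longest chain Fabricate→Integrate = 3+8 = 11, finish 11.
Dropping WetDress→Rollout doesn't change Rollout's earliest start (3); another predecessor still binds.
New critical path: Fabricate→Integrate = 3+8 = 11 ⇒ 11 days.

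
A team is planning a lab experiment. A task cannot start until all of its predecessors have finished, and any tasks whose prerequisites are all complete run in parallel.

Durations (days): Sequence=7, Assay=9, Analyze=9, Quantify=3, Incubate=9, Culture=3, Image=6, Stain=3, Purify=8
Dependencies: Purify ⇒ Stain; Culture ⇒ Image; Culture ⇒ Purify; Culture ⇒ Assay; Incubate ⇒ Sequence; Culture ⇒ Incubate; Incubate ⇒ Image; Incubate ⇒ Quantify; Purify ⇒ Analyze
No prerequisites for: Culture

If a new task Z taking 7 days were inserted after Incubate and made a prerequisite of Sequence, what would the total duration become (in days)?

26

Originally the project takes 20 days.
With Z inserted, Sequence now waits for max(Incubate, Z).
New critical path: Culture→Incubate→Z→Sequence = 3+9+7+7 = 26 ⇒ 26 days.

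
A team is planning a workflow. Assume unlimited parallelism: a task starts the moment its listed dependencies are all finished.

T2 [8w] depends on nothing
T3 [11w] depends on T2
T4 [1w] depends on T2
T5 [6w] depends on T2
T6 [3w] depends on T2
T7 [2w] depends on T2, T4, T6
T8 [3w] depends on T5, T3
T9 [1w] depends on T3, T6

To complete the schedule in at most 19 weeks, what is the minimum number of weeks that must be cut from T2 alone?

3

Current finish: 22 weeks; target: 19.
T2 is on every critical path, so each week cut from T2 cuts the finish by one (this holds down to a finish of 15).
Need 22 − 19 = 3 weeks off T2 → T2 becomes 5 weeks, finish becomes 19.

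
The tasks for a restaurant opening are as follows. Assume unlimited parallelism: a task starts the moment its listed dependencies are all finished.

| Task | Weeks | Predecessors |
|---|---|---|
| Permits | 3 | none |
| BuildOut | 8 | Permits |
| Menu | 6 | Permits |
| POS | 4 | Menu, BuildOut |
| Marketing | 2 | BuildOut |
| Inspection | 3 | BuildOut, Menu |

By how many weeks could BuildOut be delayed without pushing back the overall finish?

0

The longest chain is Permits→BuildOut→POS = 3+8+4 = 15; overall finish 15 weeks.
BuildOut finishes as early as 11 and must finish by 11.
Slack of BuildOut = 3 − 3 = 0 weeks.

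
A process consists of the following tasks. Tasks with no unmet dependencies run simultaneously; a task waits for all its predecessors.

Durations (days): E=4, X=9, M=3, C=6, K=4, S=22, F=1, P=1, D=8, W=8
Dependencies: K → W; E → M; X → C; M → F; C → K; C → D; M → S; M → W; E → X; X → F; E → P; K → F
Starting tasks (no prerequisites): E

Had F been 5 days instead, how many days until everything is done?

31

Baseline: E→X→C→K→W = 4+9+6+4+8 = 31 → 31 days.
The longest path through F is only 24 days, so F has float 7.
The critical path is still E→X→C→K→W; finish is now 31 days.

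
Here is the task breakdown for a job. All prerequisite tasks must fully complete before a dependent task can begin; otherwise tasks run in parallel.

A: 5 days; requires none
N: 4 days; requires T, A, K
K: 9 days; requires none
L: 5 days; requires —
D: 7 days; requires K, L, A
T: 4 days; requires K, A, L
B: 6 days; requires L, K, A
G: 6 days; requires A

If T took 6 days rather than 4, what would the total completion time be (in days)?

Baseline: K→T→N = 9+4+4 = 17 → 17 days.
T lies on that path, so at 6 days the path becomes 19 days.
The critical path is still K→T→N; finish is now 19 days.

19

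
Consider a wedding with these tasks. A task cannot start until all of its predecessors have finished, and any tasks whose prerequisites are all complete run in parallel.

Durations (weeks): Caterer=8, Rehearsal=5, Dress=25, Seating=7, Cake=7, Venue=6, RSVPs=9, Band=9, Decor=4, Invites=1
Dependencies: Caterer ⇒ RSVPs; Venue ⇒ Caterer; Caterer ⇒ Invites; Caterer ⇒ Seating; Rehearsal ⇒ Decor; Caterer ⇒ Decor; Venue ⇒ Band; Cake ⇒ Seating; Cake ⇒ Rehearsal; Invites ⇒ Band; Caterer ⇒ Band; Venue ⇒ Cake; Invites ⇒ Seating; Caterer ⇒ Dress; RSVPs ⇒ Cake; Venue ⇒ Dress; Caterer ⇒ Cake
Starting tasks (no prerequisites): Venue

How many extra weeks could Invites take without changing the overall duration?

15

Venue→Caterer→RSVPs→Cake→Rehearsal→Decor = 6+8+9+7+5+4 = 39 sets the makespan at 39 weeks.
Longest path through Invites: 24 weeks (earliest finish 15, latest finish 30).
Slack of Invites = 29 − 14 = 15 weeks.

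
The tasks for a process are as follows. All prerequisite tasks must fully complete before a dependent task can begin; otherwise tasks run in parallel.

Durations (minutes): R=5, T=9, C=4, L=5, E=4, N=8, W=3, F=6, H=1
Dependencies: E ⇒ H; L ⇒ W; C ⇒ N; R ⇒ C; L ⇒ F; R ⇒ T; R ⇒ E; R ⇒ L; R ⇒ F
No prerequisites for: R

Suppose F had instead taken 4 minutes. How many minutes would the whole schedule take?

Baseline: R→C→N = 5+4+8 = 17 → 17 minutes.
The longest path through F is only 16 minutes, so F has float 1.
That remains the longest chain; total 17 minutes.

17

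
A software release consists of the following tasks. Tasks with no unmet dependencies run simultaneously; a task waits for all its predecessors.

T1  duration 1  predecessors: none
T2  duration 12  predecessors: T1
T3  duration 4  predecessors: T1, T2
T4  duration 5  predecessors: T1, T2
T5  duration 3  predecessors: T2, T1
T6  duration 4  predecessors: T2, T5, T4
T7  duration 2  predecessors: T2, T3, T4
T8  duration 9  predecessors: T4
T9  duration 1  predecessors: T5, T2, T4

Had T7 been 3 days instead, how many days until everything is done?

Baseline: T1→T2→T4→T8 = 1+12+5+9 = 27 → 27 days.
T7 is off the critical path — its longest chain is 20 days, giving 7 of slack.
The critical path is still T1→T2→T4→T8; finish is now 27 days.

27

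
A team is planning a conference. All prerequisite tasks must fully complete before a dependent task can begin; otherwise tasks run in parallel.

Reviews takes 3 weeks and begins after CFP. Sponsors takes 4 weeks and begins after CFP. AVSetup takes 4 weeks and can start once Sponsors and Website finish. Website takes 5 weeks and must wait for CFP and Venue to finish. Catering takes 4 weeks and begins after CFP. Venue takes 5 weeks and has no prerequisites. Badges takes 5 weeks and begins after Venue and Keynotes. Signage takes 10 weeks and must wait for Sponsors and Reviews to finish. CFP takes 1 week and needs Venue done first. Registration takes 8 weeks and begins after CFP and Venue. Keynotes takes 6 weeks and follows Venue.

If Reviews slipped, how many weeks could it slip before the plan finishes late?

1

Critical path: Venue→CFP→Sponsors→Signage = 5+1+4+10 = 20, so the finish is 20 weeks.
The longest chain containing Reviews totals 19 weeks.
So Reviews can slip 10 − 9 = 1 week.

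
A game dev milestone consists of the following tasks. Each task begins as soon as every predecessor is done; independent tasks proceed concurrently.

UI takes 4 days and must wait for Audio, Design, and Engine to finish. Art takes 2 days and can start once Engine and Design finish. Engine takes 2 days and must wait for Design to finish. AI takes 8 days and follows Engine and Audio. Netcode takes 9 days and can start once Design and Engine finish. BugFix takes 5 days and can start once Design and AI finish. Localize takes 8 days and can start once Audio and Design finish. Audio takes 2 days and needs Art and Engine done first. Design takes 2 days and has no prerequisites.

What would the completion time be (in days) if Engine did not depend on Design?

With the dependency in place, Design→Engine→Art→Audio→AI→BugFix = 2+2+2+2+8+5 = 21 sets the finish at 21 days.
Without Design→Engine, Engine's earliest start moves from 2 to 0.
New critical path: Design→Art→Audio→AI→BugFix = 2+2+2+8+5 = 19 ⇒ 19 days.

19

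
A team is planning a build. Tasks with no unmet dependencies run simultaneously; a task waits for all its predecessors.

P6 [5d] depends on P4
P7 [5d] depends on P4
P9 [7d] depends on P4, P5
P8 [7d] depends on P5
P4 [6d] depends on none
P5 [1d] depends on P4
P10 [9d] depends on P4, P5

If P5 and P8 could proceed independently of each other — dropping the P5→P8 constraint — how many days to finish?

Original critical path: P4→P5→P10 = 6+1+9 = 16 ⇒ 16 days.
Without P5→P8, P8's earliest start moves from 7 to 0.
New critical path: P4→P5→P10 = 6+1+9 = 16 ⇒ 16 days.

16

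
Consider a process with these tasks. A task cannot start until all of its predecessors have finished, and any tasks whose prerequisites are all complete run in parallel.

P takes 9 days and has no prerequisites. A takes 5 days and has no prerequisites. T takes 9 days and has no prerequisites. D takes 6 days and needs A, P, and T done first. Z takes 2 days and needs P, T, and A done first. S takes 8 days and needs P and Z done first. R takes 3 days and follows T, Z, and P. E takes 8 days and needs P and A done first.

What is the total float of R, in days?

Critical path: P→Z→S = 9+2+8 = 19, so the finish is 19 days.
The longest chain containing R totals 14 days.
Float = 19 − 14 = 5.

5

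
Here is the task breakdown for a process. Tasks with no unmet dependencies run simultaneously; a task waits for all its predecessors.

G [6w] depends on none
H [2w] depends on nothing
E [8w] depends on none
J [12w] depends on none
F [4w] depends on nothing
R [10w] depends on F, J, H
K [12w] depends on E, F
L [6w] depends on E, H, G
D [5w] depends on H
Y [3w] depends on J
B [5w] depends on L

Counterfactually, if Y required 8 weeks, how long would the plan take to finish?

Critical path before the change: J→R = 12+10 = 22 giving 22 weeks.
The longest path through Y is only 15 weeks, so Y has float 7.
The critical path is still J→R; finish is now 22 weeks.

22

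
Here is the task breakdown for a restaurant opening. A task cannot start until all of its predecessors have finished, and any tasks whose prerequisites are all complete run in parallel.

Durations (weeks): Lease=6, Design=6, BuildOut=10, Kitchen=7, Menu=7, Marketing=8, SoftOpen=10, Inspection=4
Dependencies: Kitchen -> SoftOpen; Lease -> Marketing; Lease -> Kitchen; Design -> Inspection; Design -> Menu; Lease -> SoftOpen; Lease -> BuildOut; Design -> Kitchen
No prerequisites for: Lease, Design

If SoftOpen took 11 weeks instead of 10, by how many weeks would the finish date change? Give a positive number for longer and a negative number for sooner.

1

Critical path before the change: Lease→Kitchen→SoftOpen = 6+7+10 = 23 giving 23 weeks.
Since SoftOpen is critical, the +1 change carries straight to that chain (now 24 weeks).
The critical path is still Lease→Kitchen→SoftOpen; finish is now 24 weeks.
Change in finish: 24 − 23 = +1 weeks.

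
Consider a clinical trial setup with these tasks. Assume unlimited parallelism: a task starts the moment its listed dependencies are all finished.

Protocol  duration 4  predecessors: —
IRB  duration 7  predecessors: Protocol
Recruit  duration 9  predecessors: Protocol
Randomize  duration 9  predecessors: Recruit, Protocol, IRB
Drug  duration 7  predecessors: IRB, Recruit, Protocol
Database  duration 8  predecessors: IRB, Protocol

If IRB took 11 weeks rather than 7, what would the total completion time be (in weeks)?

24

As given, the longest chain is Protocol→Recruit→Randomize = 4+9+9 = 22, so the finish is 22 weeks.
IRB is off the critical path — its longest chain is 20 weeks, giving 2 of slack.
The binding chain switches to Protocol→IRB→Randomize = 4+11+9 = 24; finish 24 weeks.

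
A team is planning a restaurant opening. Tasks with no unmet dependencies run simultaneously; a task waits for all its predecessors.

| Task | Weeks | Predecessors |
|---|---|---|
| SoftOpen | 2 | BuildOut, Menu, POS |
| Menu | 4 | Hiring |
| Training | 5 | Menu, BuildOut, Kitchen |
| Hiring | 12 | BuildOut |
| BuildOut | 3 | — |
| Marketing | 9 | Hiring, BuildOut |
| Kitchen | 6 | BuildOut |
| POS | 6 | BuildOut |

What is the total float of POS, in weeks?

The longest chain is BuildOut→Hiring→Menu→Training = 3+12+4+5 = 24; overall finish 24 weeks.
The longest chain containing POS totals 11 weeks.
So POS can slip 22 − 9 = 13 weeks.

13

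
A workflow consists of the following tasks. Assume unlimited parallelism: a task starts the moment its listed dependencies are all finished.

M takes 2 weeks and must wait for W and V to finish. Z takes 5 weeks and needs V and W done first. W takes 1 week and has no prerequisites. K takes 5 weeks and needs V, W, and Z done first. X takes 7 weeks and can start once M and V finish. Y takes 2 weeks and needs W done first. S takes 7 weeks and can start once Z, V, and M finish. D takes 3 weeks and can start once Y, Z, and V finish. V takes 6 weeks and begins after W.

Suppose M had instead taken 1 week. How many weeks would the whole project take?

The binding path is W→V→Z→S = 1+6+5+7 = 19; finish at 19 weeks.
M has 3 weeks of float (longest path through it is 16).
That remains the longest chain; total 19 weeks.

19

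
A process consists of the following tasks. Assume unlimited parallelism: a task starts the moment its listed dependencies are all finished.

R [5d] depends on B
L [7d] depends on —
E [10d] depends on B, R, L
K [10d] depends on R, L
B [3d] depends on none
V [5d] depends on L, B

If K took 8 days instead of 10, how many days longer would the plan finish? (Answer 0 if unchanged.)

0

As given, the longest chain is B→R→K = 3+5+10 = 18, so the finish is 18 days.
Since K is critical, the -2 change carries straight to that chain (now 16 days).
New critical path: B→R→E = 3+5+10 = 18 ⇒ 18 days.
Change in finish: 18 − 18 = +0 days.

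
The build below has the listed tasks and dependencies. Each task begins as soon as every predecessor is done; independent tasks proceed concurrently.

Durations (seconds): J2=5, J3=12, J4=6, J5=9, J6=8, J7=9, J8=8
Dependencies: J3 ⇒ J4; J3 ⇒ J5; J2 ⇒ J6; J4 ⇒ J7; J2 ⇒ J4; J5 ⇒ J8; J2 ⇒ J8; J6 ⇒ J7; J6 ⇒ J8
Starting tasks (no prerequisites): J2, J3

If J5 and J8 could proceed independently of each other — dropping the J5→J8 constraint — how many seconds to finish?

With the dependency in place, J3→J5→J8 = 12+9+8 = 29 sets the finish at 29 seconds.
Without J5→J8, J8's earliest start moves from 21 to 13.
New critical path: J3→J4→J7 = 12+6+9 = 27 ⇒ 27 seconds.

27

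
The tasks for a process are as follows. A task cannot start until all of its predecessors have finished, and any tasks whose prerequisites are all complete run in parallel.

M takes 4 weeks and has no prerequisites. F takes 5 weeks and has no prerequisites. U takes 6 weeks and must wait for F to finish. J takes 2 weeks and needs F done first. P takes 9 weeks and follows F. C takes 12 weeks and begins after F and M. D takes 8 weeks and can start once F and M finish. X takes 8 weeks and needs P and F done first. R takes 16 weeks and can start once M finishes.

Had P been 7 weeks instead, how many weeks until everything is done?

20

The binding path is F→P→X = 5+9+8 = 22; finish at 22 weeks.
Since P is critical, the -2 change carries straight to that chain (now 20 weeks).
New critical path: M→R = 4+16 = 20 ⇒ 20 weeks.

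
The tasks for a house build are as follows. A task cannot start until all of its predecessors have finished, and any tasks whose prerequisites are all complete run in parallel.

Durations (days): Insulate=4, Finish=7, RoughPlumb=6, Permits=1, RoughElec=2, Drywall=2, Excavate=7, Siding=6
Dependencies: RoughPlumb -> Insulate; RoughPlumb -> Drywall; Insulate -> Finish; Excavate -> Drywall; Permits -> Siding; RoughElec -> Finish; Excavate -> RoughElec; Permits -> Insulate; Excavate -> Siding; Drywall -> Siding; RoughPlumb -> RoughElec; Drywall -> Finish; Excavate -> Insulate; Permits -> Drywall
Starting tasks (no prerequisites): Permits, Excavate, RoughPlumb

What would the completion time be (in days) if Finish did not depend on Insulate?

Original critical path: Excavate→Insulate→Finish = 7+4+7 = 18 ⇒ 18 days.
Without Insulate→Finish, Finish's earliest start moves from 11 to 9.
New critical path: Excavate→RoughElec→Finish = 7+2+7 = 16 ⇒ 16 days.

16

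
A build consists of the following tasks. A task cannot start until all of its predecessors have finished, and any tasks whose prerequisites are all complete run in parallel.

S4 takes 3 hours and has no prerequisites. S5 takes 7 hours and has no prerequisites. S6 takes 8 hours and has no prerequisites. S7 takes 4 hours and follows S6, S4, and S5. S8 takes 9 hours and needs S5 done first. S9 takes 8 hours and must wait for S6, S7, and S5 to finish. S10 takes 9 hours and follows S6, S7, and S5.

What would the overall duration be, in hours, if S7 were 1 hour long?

18

Actual critical path: S6→S7→S10 = 8+4+9 = 21 ⇒ 21 hours.
S7 lies on that path, so at 1 hour the path becomes 18 hours.
That remains the longest chain; total 18 hours.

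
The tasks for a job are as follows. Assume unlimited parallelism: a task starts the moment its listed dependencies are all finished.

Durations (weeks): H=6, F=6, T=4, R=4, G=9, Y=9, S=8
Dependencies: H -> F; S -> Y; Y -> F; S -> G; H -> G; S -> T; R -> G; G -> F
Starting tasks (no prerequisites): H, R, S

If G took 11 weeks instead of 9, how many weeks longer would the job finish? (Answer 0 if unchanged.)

2

As given, the longest chain is S→G→F = 8+9+6 = 23, so the finish is 23 weeks.
G lies on that path, so at 11 weeks the path becomes 25 weeks.
The critical path is still S→G→F; finish is now 25 weeks.
Change in finish: 25 − 23 = +2 weeks.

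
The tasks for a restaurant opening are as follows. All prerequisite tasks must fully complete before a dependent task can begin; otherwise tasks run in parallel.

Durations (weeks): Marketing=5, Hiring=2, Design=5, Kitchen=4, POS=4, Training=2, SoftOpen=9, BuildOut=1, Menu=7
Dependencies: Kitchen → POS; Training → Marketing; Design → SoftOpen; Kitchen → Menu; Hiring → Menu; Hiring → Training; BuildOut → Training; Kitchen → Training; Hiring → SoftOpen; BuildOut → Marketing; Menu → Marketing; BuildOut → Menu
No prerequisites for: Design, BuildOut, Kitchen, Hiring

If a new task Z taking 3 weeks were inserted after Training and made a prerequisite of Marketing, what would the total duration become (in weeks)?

16

Originally the job takes 16 weeks.
With Z inserted, Marketing now waits for max(Menu, Training, BuildOut, Z).
New critical path: Kitchen→Menu→Marketing = 4+7+5 = 16 ⇒ 16 weeks.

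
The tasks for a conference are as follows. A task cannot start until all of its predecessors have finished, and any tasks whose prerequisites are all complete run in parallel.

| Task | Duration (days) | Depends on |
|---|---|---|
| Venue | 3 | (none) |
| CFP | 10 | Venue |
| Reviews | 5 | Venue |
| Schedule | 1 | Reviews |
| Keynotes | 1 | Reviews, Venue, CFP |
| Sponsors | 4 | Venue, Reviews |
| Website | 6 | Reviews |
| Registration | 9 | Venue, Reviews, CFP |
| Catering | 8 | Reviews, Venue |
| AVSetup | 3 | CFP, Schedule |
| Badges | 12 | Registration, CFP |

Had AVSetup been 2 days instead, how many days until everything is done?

As given, the longest chain is Venue→CFP→Registration→Badges = 3+10+9+12 = 34, so the finish is 34 days.
AVSetup has 18 days of float (longest path through it is 16).
That remains the longest chain; total 34 days.

34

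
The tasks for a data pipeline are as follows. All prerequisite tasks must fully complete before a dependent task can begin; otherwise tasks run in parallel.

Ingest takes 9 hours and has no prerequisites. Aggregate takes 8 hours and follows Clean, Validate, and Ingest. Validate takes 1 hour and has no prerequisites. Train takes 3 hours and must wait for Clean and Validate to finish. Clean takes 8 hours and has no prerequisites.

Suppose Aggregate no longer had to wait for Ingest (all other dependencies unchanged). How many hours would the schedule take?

With the dependency in place, Ingest→Aggregate = 9+8 = 17 sets the finish at 17 hours.
Without Ingest→Aggregate, Aggregate's earliest start moves from 9 to 8.
New critical path: Clean→Aggregate = 8+8 = 16 ⇒ 16 hours.

16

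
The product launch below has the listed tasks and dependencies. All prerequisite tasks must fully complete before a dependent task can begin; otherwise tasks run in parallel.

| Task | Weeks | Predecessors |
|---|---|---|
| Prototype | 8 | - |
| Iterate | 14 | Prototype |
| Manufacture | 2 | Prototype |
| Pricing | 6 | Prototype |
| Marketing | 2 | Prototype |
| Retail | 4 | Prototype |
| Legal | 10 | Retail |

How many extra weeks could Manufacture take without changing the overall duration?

The longest chain is Prototype→Iterate = 8+14 = 22; overall finish 22 weeks.
Manufacture finishes as early as 10 and must finish by 22.
Float = 22 − 10 = 12.

12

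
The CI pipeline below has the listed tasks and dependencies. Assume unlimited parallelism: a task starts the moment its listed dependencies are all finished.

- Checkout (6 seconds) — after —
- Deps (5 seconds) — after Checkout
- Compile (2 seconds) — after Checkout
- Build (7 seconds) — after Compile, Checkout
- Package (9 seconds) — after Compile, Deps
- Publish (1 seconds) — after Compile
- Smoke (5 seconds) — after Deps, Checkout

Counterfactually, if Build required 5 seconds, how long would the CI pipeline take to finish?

20

The binding path is Checkout→Deps→Package = 6+5+9 = 20; finish at 20 seconds.
The longest path through Build is only 15 seconds, so Build has float 5.
The critical path is still Checkout→Deps→Package; finish is now 20 seconds.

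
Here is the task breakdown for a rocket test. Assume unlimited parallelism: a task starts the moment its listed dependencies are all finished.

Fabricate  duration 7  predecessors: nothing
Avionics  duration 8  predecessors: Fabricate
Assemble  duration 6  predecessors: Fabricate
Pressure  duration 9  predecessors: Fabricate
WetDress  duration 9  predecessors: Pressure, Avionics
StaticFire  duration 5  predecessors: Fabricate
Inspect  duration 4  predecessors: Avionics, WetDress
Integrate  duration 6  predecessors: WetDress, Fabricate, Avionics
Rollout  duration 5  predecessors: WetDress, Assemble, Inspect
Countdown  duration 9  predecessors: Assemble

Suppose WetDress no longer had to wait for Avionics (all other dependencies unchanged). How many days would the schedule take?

With the dependency in place, Fabricate→Pressure→WetDress→Inspect→Rollout = 7+9+9+4+5 = 34 sets the finish at 34 days.
Dropping Avionics→WetDress doesn't change WetDress's earliest start (16); another predecessor still binds.
New critical path: Fabricate→Pressure→WetDress→Inspect→Rollout = 7+9+9+4+5 = 34 ⇒ 34 days.

34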